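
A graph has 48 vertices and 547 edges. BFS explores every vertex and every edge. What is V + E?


A full BFS traversal dequeues each vertex once and examines each edge once.
Vertex visits: 48
Edge visits: 547
V + E = 48 + 547 = 595


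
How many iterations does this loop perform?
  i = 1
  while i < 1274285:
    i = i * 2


The loop variable doubles each iteration:
i = 1 -> 2 -> 4 -> 8 -> 16 -> 32 -> 64 -> 128 -> 256 -> 512 -> 1024 -> 2048 -> 4096 -> 8192 -> 16384 -> 32768 -> 65536 -> 131072 -> 262144 -> 524288 -> 1048576 -> 2097152 (stop, 2097152 >= 1274285)
Number of doublings = ceil(log2(1274285)) = 21


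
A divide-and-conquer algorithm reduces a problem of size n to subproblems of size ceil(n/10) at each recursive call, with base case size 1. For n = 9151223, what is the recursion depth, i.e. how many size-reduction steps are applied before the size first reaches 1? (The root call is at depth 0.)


Each step divides the size by 10 (rounding up); after k steps the size is ceil(n/10^k), which equals 1 exactly when 10^k >= n.
So the depth is the smallest k with 10^k >= 9151223, i.e. ceil(log_10(9151223)).
10^6 = 1000000 < 9151223 <= 10000000 = 10^7
Recursion depth = 7


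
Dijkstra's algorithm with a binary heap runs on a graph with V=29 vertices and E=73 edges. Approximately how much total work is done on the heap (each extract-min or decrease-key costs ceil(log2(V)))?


Dijkstra with a binary heap: each vertex is extracted once, each edge may relax once.
Each heap operation costs O(log V).
V + E = 29 + 73 = 102
ceil(log2(29)) = 5 (since 2^4 = 16 < 29 <= 32 = 2^5)
Total heap work = (V+E) * ceil(log2(V)) = 102 * 5 = 510


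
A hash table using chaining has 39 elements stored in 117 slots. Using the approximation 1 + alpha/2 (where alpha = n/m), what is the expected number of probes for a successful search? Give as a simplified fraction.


Load factor alpha = n/m = 39/117
Expected probes = 1 + alpha/2 = 1 + 39/(2*117)
= 1 + 39/234
= 234/234 + 39/234
= 273/234
Simplify: 7/6


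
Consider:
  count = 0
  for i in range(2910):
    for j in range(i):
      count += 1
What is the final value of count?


For each i, the inner loop runs i times:
  i=0: inner runs 0 times
  i=1: inner runs 1 time
  i=2: inner runs 2 times
  i=3: inner runs 3 times
  i=4: inner runs 4 times
  i=5: inner runs 5 times
  i=6: inner runs 6 times
  i=7: inner runs 7 times
  ...
Total = 0 + 1 + 2 + ... + 2909 = 2910*(2910-1)/2 = 4232595


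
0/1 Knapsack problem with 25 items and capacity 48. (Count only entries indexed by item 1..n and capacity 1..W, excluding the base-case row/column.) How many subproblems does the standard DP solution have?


The DP table is indexed by (item, capacity).
Rows: 25 items
Columns: 48 capacity values (1 to W)
Total subproblems = 25 * 48 = 1200


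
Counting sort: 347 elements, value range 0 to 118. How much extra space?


n = 347 (output array)
k = 119 (count array for 119 distinct values)
Extra space = 347 + 119 = 466


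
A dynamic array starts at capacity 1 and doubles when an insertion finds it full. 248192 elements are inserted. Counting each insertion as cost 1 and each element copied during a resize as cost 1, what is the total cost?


n = 248192
Insertion costs: 248192
Resizes copy 1, 2, 4, ... up to the largest power of 2 that is <= n-1 = 248191, i.e. 131072.
Copy costs = 1 + 2 + 4 + 8 + 16 + 32 + 64 + 128 + 256 + 512 + 1024 + 2048 + 4096 + 8192 + 16384 + 32768 + 65536 + 131072 = 262143
Total = 248192 + 262143 = 510335


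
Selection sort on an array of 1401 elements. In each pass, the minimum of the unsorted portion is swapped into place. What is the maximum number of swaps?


Selection sort performs one swap per pass:
  Pass 1: find min in positions 0 to 1400, swap with position 0
  Pass 2: find min in positions 1 to 1400, swap with position 1
  Pass 3: find min in positions 2 to 1400, swap with position 2
  Pass 4: find min in positions 3 to 1400, swap with position 3
  Pass 5: find min in positions 4 to 1400, swap with position 4
  ... (1395 more passes)
Total passes (and swaps) = n - 1 = 1401 - 1 = 1400


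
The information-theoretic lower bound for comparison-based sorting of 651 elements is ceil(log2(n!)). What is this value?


A binary decision tree of height h has at most 2^h leaves and needs at least n! of them, so h >= ceil(log2(n!)).
651! is far too large to multiply out, so use Stirling's series:
  ln(n!) ~ n ln n - n + (1/2) ln(2 pi n) + 1/(12n)  (error below 1/(360 n^3), negligible here)
  ln(651) = 6.4785096
  n ln n = 651 * 6.4785096 = 4217.5097
  (1/2) ln(2 pi * 651) = (1/2) ln(4090.3536) = 4.1582
  1/(12*651) = 0.0001
  ln(651!) ~ 4217.5097 - 651 + 4.1582 + 0.0001 = 3570.6680
Convert to base 2: log2(651!) = 3570.6680 / ln 2 = 3570.6680 / 0.69314718 = 5151.3850
ceil(5151.3850) = 5152


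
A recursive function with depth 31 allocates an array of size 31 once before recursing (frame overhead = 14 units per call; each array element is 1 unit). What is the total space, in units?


Array allocation: 31 units (allocated once)
Stack frames: 31 deep * 14 per frame = 434 units
Total = 31 + 434 = 465


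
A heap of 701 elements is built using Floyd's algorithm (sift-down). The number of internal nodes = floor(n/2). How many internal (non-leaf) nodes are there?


Leaf nodes occupy roughly half the array.
Sift-down is called for each internal node, starting from the last one.
Internal nodes = floor(n/2) = floor(701/2) = 350


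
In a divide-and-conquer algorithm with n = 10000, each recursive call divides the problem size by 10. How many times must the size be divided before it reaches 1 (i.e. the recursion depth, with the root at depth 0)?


Number of divisions = log_10(10000)
Sizes: 10000 -> 1000 -> 100 -> 10 -> 1 (4 divisions)
Recursion depth = 4


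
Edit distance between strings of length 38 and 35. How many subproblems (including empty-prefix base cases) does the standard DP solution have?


The table includes base cases (empty prefixes).
Rows: (m+1) = 39
Columns: (n+1) = 36
Total = 39 * 36 = 1404


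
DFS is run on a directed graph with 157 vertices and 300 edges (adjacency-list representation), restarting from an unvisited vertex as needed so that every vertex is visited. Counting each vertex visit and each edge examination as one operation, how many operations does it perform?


A full DFS traversal processes each vertex exactly once (push/pop on stack).
Each directed edge is examined once.
V = 157, E = 300
V + E = 457


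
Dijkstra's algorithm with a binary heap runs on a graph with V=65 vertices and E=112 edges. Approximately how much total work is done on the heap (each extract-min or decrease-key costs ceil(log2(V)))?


Dijkstra with a binary heap: each vertex is extracted once, each edge may relax once.
Each heap operation costs O(log V).
V + E = 65 + 112 = 177
ceil(log2(65)) = 7 (since 2^6 = 64 < 65 <= 128 = 2^7)
Total heap work = (V+E) * ceil(log2(V)) = 177 * 7 = 1239


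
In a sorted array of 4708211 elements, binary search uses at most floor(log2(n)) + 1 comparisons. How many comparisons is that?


Halving sequence: 4708211 -> 2354105 -> 1177052 -> 588526 -> 294263 -> 147131 -> 73565 -> 36782 -> 18391 -> 9195 -> 4597 -> 2298 -> 1149 -> 574 -> 287 -> 143 -> 71 -> 35 -> 17 -> 8 -> 4 -> 2 -> 1
Number of halvings = 22
Max comparisons = 22 + 1 = 23


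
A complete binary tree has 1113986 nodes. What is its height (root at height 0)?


In a complete binary tree, level k holds nodes 2^k .. 2^(k+1)-1 (1-indexed).
Height = floor(log2(n)) = floor(log2(1113986)) = 20
Check: 2^20 = 1048576 <= 1113986 < 2097152 = 2^21


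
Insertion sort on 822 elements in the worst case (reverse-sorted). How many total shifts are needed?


In the worst case (reverse-sorted), each element shifts past all previous:
  Element 1: 1 shifts
  Element 2: 2 shifts
  Element 3: 3 shifts
  Element 4: 4 shifts
  Element 5: 5 shifts
  ...
  Element 821: 821 shifts
Total = 1 + 2 + ... + 821
= 822*(822-1)/2 = 337431


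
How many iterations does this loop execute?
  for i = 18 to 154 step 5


The loop variable i takes values starting at 18 and increments by 5 each iteration.
Sequence: i = 18, 23, 28, 33, 38, 43, 48, 53, 58, ...
The upper bound 154 is inclusive, so the count is floor((last - first) / step) + 1:
floor((154 - 18) / 5) + 1 = floor(136/5) + 1 = 27 + 1 = 28


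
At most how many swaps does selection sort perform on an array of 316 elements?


Each of the 315 passes places one element in its final position.
Pass 1: swap minimum into position 0
Pass 2: swap minimum of remaining into position 1
...
Pass 315: last two elements, one swap
Maximum swaps = 316 - 1 = 315


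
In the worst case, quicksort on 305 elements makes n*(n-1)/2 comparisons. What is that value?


Sum of comparisons per partition:
304 + 303 + ... + 1 + 0
= 305 * (305 - 1) / 2
= 305 * 304 / 2
= 46360


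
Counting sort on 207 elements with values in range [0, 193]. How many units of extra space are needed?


Output array size: 207 (to store sorted result)
Count array size: 194 (one slot per possible value, range 0 to 193)
Total extra space = 207 + 194 = 401


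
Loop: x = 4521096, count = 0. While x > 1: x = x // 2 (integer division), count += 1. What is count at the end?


The variable x halves each step:
x = 4521096 -> 2260548 -> 1130274 -> 565137 -> 282568 -> 141284 -> 70642 -> 35321 -> 17660 -> 8830 -> 4415 -> 2207 -> 1103 -> 551 -> 275 -> 137 -> 68 -> 34 -> 17 -> 8 -> 4 -> 2 -> 1
Number of halvings = floor(log2(4521096)) = 22


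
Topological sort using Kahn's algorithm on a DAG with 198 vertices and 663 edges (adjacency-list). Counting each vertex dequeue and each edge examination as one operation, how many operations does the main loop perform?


Kahn's algorithm:
  1. Compute in-degrees: O(V + E)
  2. Process queue: each vertex dequeued once (O(V))
     each edge examined once (O(E))
Total = V + E = 198 + 663 = 861


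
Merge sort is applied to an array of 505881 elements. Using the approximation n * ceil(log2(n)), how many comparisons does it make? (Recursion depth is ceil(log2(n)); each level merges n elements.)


Merge sort divides the array into halves recursively.
Number of levels = ceil(log2(505881)) = 19
At each level, approximately n = 505881 comparisons are needed for merging.
Total comparisons ~ n * ceil(log2(n)) = 505881 * 19 = 9611739


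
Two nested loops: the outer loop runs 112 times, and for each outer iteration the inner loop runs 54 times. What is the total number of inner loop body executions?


Outer loop: 112 iterations
Inner loop: 54 iterations per outer iteration
Total = 112 * 54 = 6048


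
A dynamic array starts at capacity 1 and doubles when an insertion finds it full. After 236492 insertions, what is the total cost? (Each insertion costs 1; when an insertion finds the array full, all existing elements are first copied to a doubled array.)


Insertion cost: 236492 (one per element)
Resizes occur just before inserting elements 2, 3, 5, 9, ...
Elements copied at each resize: 1 + 2 + 4 + 8 + 16 + 32 + 64 + 128 + 256 + 512 + 1024 + 2048 + 4096 + 8192 + 16384 + 32768 + 65536 + 131072
Sum of copies = 262143 (geometric series: 2^k - 1)
Total = 236492 + 262143 = 498635


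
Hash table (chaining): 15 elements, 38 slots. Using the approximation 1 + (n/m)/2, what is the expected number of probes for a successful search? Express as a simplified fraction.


Computing expected probes:
alpha = 15/38
= 1 + alpha/2
= 1 + 15/(2*38)
= (2*38 + 15) / (2*38)
= 91/76


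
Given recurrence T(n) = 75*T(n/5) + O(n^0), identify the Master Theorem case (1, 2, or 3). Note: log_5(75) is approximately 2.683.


Master Theorem parameters: a=75, b=5, c=0
log_b(a) = 2.683
Compare b^c with a: 5^0 = 1 < 75, so c < log_b(a).
Comparing c=0 vs log_b(a)=2.683:
0 < 2.683 => Case 1
Result: T(n) = O(n^(log_5 75)) ~ O(n^2.683)
Master Theorem case = 1


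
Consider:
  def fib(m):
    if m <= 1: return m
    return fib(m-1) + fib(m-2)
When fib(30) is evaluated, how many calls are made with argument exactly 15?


Let N(m) = number of times fib(m) is called while evaluating fib(30).
N(30) = 1 (the initial call).
N(29) = 1 (only fib(30) calls it).
For 1 <= m <= 28: fib(m) is called by fib(m+1) and fib(m+2), so
  N(m) = N(m+1) + N(m+2).
fib(0) is called only by fib(2), so N(0) = N(2).
Walk down from m=30:
  N(30)=1, N(29)=1, N(28)=2, N(27)=3, N(26)=5, N(25)=8, N(24)=13, N(23)=21, N(22)=34, N(21)=55, N(20)=89, N(19)=144, N(18)=233, N(17)=377, N(16)=610, N(15)=987
N(15) = 987


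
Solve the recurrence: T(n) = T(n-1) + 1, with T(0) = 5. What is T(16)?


Unrolling the recurrence:
T(16) = T(15) + 1
       = T(14) + 1 + 1
       = T(13) + 1*3
       ...
       = T(0) + 1*16
       = 5 + 16 = 21


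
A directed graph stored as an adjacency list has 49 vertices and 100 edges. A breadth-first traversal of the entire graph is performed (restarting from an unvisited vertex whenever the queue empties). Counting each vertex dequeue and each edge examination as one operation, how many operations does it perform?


A full BFS traversal dequeues each vertex once and examines each edge once.
Vertex visits: 49
Edge visits: 100
V + E = 49 + 100 = 149


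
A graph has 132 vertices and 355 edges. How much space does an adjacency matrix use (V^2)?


Adjacency matrix: V x V grid of entries
Space = V^2 = 132^2 = 132 * 132 = 17424


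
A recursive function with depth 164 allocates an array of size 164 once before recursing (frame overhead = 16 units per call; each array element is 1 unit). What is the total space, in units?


Array allocation: 164 units (allocated once)
Stack frames: 164 deep * 16 per frame = 2624 units
Total = 164 + 2624 = 2788


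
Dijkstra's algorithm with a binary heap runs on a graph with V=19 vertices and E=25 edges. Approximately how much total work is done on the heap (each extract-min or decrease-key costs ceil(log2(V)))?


Dijkstra with a binary heap: each vertex is extracted once, each edge may relax once.
Each heap operation costs O(log V).
V + E = 19 + 25 = 44
ceil(log2(19)) = 5 (since 2^4 = 16 < 19 <= 32 = 2^5)
Total heap work = (V+E) * ceil(log2(V)) = 44 * 5 = 220


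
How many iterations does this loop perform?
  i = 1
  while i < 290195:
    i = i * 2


The loop variable doubles each iteration:
i = 1 -> 2 -> 4 -> 8 -> 16 -> 32 -> 64 -> 128 -> 256 -> 512 -> 1024 -> 2048 -> 4096 -> 8192 -> 16384 -> 32768 -> 65536 -> 131072 -> 262144 -> 524288 (stop, 524288 >= 290195)
Number of doublings = ceil(log2(290195)) = 19


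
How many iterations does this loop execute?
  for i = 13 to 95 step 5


The loop variable i takes values starting at 13 and increments by 5 each iteration.
Sequence: i = 13, 18, 23, 28, 33, 38, 43, 48, 53, ...
The upper bound 95 is inclusive, so the count is floor((last - first) / step) + 1:
floor((95 - 13) / 5) + 1 = floor(82/5) + 1 = 16 + 1 = 17


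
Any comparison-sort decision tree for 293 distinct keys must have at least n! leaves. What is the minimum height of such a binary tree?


A binary decision tree of height h has at most 2^h leaves and needs at least n! of them, so h >= ceil(log2(n!)).
293! is far too large to multiply out, so use Stirling's series:
  ln(n!) ~ n ln n - n + (1/2) ln(2 pi n) + 1/(12n)  (error below 1/(360 n^3), negligible here)
  ln(293) = 5.6801726
  n ln n = 293 * 5.6801726 = 1664.2906
  (1/2) ln(2 pi * 293) = (1/2) ln(1840.9733) = 3.7590
  1/(12*293) = 0.0003
  ln(293!) ~ 1664.2906 - 293 + 3.7590 + 0.0003 = 1375.0499
Convert to base 2: log2(293!) = 1375.0499 / ln 2 = 1375.0499 / 0.69314718 = 1983.7777
ceil(1983.7777) = 1984


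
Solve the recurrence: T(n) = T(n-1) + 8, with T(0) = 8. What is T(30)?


Unrolling the recurrence:
T(30) = T(29) + 8
       = T(28) + 8 + 8
       = T(27) + 8*3
       ...
       = T(0) + 8*30
       = 8 + 240 = 248


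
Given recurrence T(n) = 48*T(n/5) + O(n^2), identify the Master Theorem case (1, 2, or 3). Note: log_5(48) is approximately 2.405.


Master Theorem parameters: a=48, b=5, c=2
log_b(a) = 2.405
Compare b^c with a: 5^2 = 25 < 48, so c < log_b(a).
Comparing c=2 vs log_b(a)=2.405:
2 < 2.405 => Case 1
Result: T(n) = O(n^(log_5 48)) ~ O(n^2.405)
Master Theorem case = 1


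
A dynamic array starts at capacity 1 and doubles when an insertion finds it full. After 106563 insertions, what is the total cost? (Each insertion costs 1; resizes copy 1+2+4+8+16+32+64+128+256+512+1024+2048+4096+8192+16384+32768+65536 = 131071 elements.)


Insertion cost: 106563 (one per element)
Resizes occur just before inserting elements 2, 3, 5, 9, ...
Elements copied at each resize: 1 + 2 + 4 + 8 + 16 + 32 + 64 + 128 + 256 + 512 + 1024 + 2048 + 4096 + 8192 + 16384 + 32768 + 65536
Sum of copies = 131071 (geometric series: 2^k - 1)
Total = 106563 + 131071 = 237634


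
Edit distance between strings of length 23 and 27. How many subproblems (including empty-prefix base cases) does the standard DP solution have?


The table includes base cases (empty prefixes).
Rows: (m+1) = 24
Columns: (n+1) = 28
Total = 24 * 28 = 672


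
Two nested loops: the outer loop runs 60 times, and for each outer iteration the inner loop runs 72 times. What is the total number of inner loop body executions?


Outer loop: 60 iterations
Inner loop: 72 iterations per outer iteration
Total = 60 * 72 = 4320


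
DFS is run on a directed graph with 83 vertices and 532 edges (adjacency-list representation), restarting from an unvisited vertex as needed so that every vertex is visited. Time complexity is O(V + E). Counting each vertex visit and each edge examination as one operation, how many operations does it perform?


A full DFS traversal processes each vertex exactly once (push/pop on stack).
Each directed edge is examined once.
V = 83, E = 532
V + E = 615


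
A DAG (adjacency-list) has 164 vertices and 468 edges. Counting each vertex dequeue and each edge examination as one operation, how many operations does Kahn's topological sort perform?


V = 164 (vertex processing)
E = 468 (edge processing)
V + E = 164 + 468 = 632


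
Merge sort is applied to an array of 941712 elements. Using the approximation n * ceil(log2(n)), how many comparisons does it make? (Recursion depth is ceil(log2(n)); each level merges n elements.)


Merge sort divides the array into halves recursively.
Number of levels = ceil(log2(941712)) = 20
At each level, approximately n = 941712 comparisons are needed for merging.
Total comparisons ~ n * ceil(log2(n)) = 941712 * 20 = 18834240


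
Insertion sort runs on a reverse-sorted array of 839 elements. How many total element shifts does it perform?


Sum of shifts = 1 + 2 + 3 + ... + 838
= 839 * 838 / 2
= 703082 / 2
= 351541


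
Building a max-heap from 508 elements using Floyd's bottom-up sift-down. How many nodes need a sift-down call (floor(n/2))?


In a heap of 508 elements (0-indexed array):
  Last element index: 507
  Parent of last element: floor((507 - 1) / 2) = 253
  Internal nodes: indices 0 to 253
  Count = floor(508/2) = 254


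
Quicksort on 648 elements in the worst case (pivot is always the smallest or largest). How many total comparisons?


In the worst case, each partition step picks the worst pivot:
  Partition 1: 647 comparisons (n-1 elements to compare)
  Partition 2: 646 comparisons
  Partition 3: 645 comparisons
  Partition 4: 644 comparisons
  Partition 5: 643 comparisons
  ...
  Last partition: 0 comparisons
Total = (n-1) + (n-2) + ... + 1 + 0 = n*(n-1)/2
= 648*647/2 = 209628


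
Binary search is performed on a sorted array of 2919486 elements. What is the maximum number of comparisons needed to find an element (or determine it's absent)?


Binary search halves the search space each comparison:
  Step 1: search space = 2919486 -> 1459743
  Step 2: search space = 1459743 -> 729871
  Step 3: search space = 729871 -> 364935
  Step 4: search space = 364935 -> 182467
  Step 5: search space = 182467 -> 91233
  Step 6: search space = 91233 -> 45616
  Step 7: search space = 45616 -> 22808
  Step 8: search space = 22808 -> 11404
  Step 9: search space = 11404 -> 5702
  Step 10: search space = 5702 -> 2851
  Step 11: search space = 2851 -> 1425
  Step 12: search space = 1425 -> 712
  Step 13: search space = 712 -> 356
  Step 14: search space = 356 -> 178
  Step 15: search space = 178 -> 89
  Step 16: search space = 89 -> 44
  Step 17: search space = 44 -> 22
  Step 18: search space = 22 -> 11
  Step 19: search space = 11 -> 5
  Step 20: search space = 5 -> 2
  Step 21: search space = 2 -> 1
  Step 22: search space = 1 (final check)
Maximum comparisons = floor(log2(2919486)) + 1 = 21 + 1 = 22


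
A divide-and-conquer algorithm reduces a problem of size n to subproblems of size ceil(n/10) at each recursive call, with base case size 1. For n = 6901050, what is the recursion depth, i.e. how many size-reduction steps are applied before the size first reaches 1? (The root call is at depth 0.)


Each step divides the size by 10 (rounding up); after k steps the size is ceil(n/10^k), which equals 1 exactly when 10^k >= n.
So the depth is the smallest k with 10^k >= 6901050, i.e. ceil(log_10(6901050)).
10^6 = 1000000 < 6901050 <= 10000000 = 10^7
Recursion depth = 7


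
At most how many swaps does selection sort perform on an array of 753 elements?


Each of the 752 passes places one element in its final position.
Pass 1: swap minimum into position 0
Pass 2: swap minimum of remaining into position 1
...
Pass 752: last two elements, one swap
Maximum swaps = 753 - 1 = 752


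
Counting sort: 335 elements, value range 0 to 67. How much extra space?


n = 335 (output array)
k = 68 (count array for 68 distinct values)
Extra space = 335 + 68 = 403


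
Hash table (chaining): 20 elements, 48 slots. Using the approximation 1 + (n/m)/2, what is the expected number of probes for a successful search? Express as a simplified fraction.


Computing expected probes:
alpha = 20/48
= 1 + alpha/2
= 1 + 20/(2*48)
= (2*48 + 20) / (2*48)
= 116/96 = 29/24


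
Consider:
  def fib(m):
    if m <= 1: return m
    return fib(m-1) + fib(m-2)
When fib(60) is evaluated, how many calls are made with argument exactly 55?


Let N(m) = number of times fib(m) is called while evaluating fib(60).
N(60) = 1 (the initial call).
N(59) = 1 (only fib(60) calls it).
For 1 <= m <= 58: fib(m) is called by fib(m+1) and fib(m+2), so
  N(m) = N(m+1) + N(m+2).
fib(0) is called only by fib(2), so N(0) = N(2).
Walk down from m=60:
  N(60)=1, N(59)=1, N(58)=2, N(57)=3, N(56)=5, N(55)=8
N(55) = 8


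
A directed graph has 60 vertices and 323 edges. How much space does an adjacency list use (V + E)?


Adjacency list: one list head per vertex + one entry per edge
Vertex heads: 60
Edge entries: 323
Total = 60 + 323 = 383


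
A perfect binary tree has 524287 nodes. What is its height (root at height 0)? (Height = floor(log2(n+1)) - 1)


For a perfect binary tree of height h: n = 2^(h+1) - 1, so h = log2(n+1) - 1.
  n + 1 = 524288 = 2^19
  log2(524288) = 19
  height = 19 - 1 = 18


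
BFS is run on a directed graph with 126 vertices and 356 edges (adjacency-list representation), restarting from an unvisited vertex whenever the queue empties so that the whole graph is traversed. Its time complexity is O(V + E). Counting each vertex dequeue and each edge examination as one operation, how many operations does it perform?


A full BFS traversal dequeues each vertex exactly once and examines each directed edge exactly once.
V = 126 (vertex processing cost)
E = 356 (edge examination cost)
Total operations proportional to V + E = 126 + 356 = 482


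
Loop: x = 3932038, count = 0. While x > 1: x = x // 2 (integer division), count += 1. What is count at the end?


The variable x halves each step:
x = 3932038 -> 1966019 -> 983009 -> 491504 -> 245752 -> 122876 -> 61438 -> 30719 -> 15359 -> 7679 -> 3839 -> 1919 -> 959 -> 479 -> 239 -> 119 -> 59 -> 29 -> 14 -> 7 -> 3 -> 1
Number of halvings = floor(log2(3932038)) = 21


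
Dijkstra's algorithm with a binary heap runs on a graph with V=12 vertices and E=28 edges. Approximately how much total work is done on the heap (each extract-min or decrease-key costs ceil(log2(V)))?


Dijkstra with a binary heap: each vertex is extracted once, each edge may relax once.
Each heap operation costs O(log V).
V + E = 12 + 28 = 40
ceil(log2(12)) = 4 (since 2^3 = 8 < 12 <= 16 = 2^4)
Total heap work = (V+E) * ceil(log2(V)) = 40 * 4 = 160


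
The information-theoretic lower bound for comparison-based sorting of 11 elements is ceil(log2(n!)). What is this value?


A binary decision tree of height h has at most 2^h leaves and needs at least n! of them, so h >= ceil(log2(n!)).
Compute 11! as a running product:
  x2 = 2, x3 = 6, x4 = 24, x5 = 120
  x6 = 720, x7 = 5040, x8 = 40320, x9 = 362880
  x10 = 3628800, x11 = 39916800
11! = 39916800
Bracket between powers of 2:
  2^25 = 33554432 < 39916800 <= 67108864 = 2^26
So ceil(log2(11!)) = 26


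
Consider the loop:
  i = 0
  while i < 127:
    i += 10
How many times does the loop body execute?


Starting at i = 0, each iteration adds 10.
Iterations until i >= 127:
  Iteration 1: i = 0 -> i = 10
  Iteration 2: i = 10 -> i = 20
  Iteration 3: i = 20 -> i = 30
  Iteration 4: i = 30 -> i = 40
  Iteration 5: i = 40 -> i = 50
  Iteration 6: i = 50 -> i = 60
  Iteration 7: i = 60 -> i = 70
  Iteration 8: i = 70 -> i = 80
  ... continuing ...
Total iterations = ceil(127/10) = 13


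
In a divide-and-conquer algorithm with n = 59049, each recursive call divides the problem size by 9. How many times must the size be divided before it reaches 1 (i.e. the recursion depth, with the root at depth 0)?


Number of divisions = log_9(59049)
Sizes: 59049 -> 6561 -> 729 -> 81 -> 9 -> 1 (5 divisions)
Recursion depth = 5


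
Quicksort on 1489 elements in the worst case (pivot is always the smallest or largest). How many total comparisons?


In the worst case, each partition step picks the worst pivot:
  Partition 1: 1488 comparisons (n-1 elements to compare)
  Partition 2: 1487 comparisons
  Partition 3: 1486 comparisons
  Partition 4: 1485 comparisons
  Partition 5: 1484 comparisons
  ...
  Last partition: 0 comparisons
Total = (n-1) + (n-2) + ... + 1 + 0 = n*(n-1)/2
= 1489*1488/2 = 1107816


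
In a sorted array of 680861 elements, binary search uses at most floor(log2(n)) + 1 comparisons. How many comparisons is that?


Halving sequence: 680861 -> 340430 -> 170215 -> 85107 -> 42553 -> 21276 -> 10638 -> 5319 -> 2659 -> 1329 -> 664 -> 332 -> 166 -> 83 -> 41 -> 20 -> 10 -> 5 -> 2 -> 1
Number of halvings = 19
Max comparisons = 19 + 1 = 20


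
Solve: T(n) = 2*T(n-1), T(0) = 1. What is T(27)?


Unrolling:
T(27) = 2*T(26) = 2^2*T(25) = ... = 2^27*T(0)
= 2^27 * 1
= 134217728 * 1 = 134217728


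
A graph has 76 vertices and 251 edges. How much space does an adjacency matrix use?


Adjacency matrix: V x V grid of entries
Space = V^2 = 76^2 = 76 * 76 = 5776


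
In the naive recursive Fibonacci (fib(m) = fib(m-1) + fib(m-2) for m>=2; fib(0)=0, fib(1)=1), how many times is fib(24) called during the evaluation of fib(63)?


Let N(m) = number of times fib(m) is called while evaluating fib(63).
N(63) = 1 (the initial call).
N(62) = 1 (only fib(63) calls it).
For 1 <= m <= 61: fib(m) is called by fib(m+1) and fib(m+2), so
  N(m) = N(m+1) + N(m+2).
fib(0) is called only by fib(2), so N(0) = N(2).
Walk down from m=63:
  N(63)=1, N(62)=1, N(61)=2, N(60)=3, N(59)=5, N(58)=8, N(57)=13, N(56)=21, N(55)=34, N(54)=55, N(53)=89, N(52)=144, N(51)=233, N(50)=377, N(49)=610, N(48)=987, N(47)=1597, N(46)=2584, N(45)=4181, N(44)=6765, N(43)=10946, N(42)=17711, N(41)=28657, N(40)=46368, N(39)=75025, N(38)=121393, N(37)=196418, N(36)=317811, N(35)=514229, N(34)=832040, N(33)=1346269, N(32)=2178309, N(31)=3524578, N(30)=5702887, N(29)=9227465, N(28)=14930352, N(27)=24157817, N(26)=39088169, N(25)=63245986, N(24)=102334155
N(24) = 102334155


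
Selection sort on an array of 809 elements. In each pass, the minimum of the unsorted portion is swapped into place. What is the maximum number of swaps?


Selection sort performs one swap per pass:
  Pass 1: find min in positions 0 to 808, swap with position 0
  Pass 2: find min in positions 1 to 808, swap with position 1
  Pass 3: find min in positions 2 to 808, swap with position 2
  Pass 4: find min in positions 3 to 808, swap with position 3
  Pass 5: find min in positions 4 to 808, swap with position 4
  ... (803 more passes)
Total passes (and swaps) = n - 1 = 809 - 1 = 808


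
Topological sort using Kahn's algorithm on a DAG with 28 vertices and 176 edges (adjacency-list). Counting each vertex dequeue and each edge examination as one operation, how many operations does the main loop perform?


Kahn's algorithm:
  1. Compute in-degrees: O(V + E)
  2. Process queue: each vertex dequeued once (O(V))
     each edge examined once (O(E))
Total = V + E = 28 + 176 = 204


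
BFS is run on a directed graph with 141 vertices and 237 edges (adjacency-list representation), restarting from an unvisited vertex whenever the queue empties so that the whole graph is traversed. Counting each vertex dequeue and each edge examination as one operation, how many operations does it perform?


A full BFS traversal dequeues each vertex exactly once and examines each directed edge exactly once.
V = 141 (vertex processing cost)
E = 237 (edge examination cost)
Total operations proportional to V + E = 141 + 237 = 378


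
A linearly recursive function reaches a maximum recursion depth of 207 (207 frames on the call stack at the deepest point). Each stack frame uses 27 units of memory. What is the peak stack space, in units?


Maximum recursion depth = 207 frames
Memory per frame = 27 units
Total stack space = depth * frame_size
= 207 * 27 = 5589


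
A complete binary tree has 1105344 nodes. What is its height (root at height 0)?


In a complete binary tree, level k holds nodes 2^k .. 2^(k+1)-1 (1-indexed).
Height = floor(log2(n)) = floor(log2(1105344)) = 20
Check: 2^20 = 1048576 <= 1105344 < 2097152 = 2^21


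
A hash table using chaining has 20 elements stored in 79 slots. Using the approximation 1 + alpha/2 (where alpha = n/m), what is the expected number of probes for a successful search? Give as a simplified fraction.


Load factor alpha = n/m = 20/79
Expected probes = 1 + alpha/2 = 1 + 20/(2*79)
= 1 + 20/158
= 158/158 + 20/158
= 178/158
Simplify: 89/79


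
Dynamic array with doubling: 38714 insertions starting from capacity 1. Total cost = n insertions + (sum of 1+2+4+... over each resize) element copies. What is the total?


n = 38714
Insertion costs: 38714
Resizes copy 1, 2, 4, ... up to the largest power of 2 that is <= n-1 = 38713, i.e. 32768.
Copy costs = 1 + 2 + 4 + 8 + 16 + 32 + 64 + 128 + 256 + 512 + 1024 + 2048 + 4096 + 8192 + 16384 + 32768 = 65535
Total = 38714 + 65535 = 104249


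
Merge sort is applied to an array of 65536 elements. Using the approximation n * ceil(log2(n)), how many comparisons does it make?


Merge sort divides the array into halves recursively.
Number of levels = ceil(log2(65536)) = 16
At each level, approximately n = 65536 comparisons are needed for merging.
Total comparisons ~ n * ceil(log2(n)) = 65536 * 16 = 1048576


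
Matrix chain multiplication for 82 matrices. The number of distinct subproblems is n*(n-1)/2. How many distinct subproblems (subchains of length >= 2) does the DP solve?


Subproblems are indexed by (i, j) where i < j.
Number of such pairs = n*(n-1)/2
= 82 * 81 / 2
= 3321


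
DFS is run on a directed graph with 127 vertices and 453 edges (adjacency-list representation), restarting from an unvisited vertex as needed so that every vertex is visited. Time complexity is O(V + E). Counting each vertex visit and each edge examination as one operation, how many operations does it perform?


A full DFS traversal processes each vertex exactly once (push/pop on stack).
Each directed edge is examined once.
V = 127, E = 453
V + E = 580


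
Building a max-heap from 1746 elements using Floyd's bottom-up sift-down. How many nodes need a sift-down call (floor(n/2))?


In a heap of 1746 elements (0-indexed array):
  Last element index: 1745
  Parent of last element: floor((1745 - 1) / 2) = 872
  Internal nodes: indices 0 to 872
  Count = floor(1746/2) = 873


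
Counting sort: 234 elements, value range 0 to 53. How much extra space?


n = 234 (output array)
k = 54 (count array for 54 distinct values)
Extra space = 234 + 54 = 288


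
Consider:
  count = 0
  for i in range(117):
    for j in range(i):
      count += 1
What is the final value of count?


For each i, the inner loop runs i times:
  i=0: inner runs 0 times
  i=1: inner runs 1 time
  i=2: inner runs 2 times
  i=3: inner runs 3 times
  i=4: inner runs 4 times
  i=5: inner runs 5 times
  i=6: inner runs 6 times
  i=7: inner runs 7 times
  ...
Total = 0 + 1 + 2 + ... + 116 = 117*(117-1)/2 = 6786


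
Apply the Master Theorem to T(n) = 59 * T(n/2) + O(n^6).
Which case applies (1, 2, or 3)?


The Master Theorem: T(n) = a*T(n/b) + O(n^c)
  a = 59, b = 2, c = 6
log_b(a) = log_2(59) ~ 5.883
Compare b^c with a: 2^6 = 64 > 59, so c > log_b(a).
Since c > log_b(a), Case 3 applies.
T(n) = O(n^6)
Master Theorem case = 3


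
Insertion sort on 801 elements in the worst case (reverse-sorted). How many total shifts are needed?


In the worst case (reverse-sorted), each element shifts past all previous:
  Element 1: 1 shifts
  Element 2: 2 shifts
  Element 3: 3 shifts
  Element 4: 4 shifts
  Element 5: 5 shifts
  ...
  Element 800: 800 shifts
Total = 1 + 2 + ... + 800
= 801*(801-1)/2 = 320400


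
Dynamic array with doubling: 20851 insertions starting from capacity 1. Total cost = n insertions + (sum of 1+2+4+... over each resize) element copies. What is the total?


n = 20851
Insertion costs: 20851
Resizes copy 1, 2, 4, ... up to the largest power of 2 that is <= n-1 = 20850, i.e. 16384.
Copy costs = 1 + 2 + 4 + 8 + 16 + 32 + 64 + 128 + 256 + 512 + 1024 + 2048 + 4096 + 8192 + 16384 = 32767
Total = 20851 + 32767 = 53618


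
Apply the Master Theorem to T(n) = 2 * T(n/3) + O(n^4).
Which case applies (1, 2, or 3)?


The Master Theorem: T(n) = a*T(n/b) + O(n^c)
  a = 2, b = 3, c = 4
log_b(a) = log_3(2) ~ 0.631
Compare b^c with a: 3^4 = 81 > 2, so c > log_b(a).
Since c > log_b(a), Case 3 applies.
T(n) = O(n^4)
Master Theorem case = 3


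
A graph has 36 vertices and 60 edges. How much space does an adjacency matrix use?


Adjacency matrix: V x V grid of entries
Space = V^2 = 36^2 = 36 * 36 = 1296


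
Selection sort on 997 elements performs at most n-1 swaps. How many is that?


Each of the 996 passes places one element in its final position.
Pass 1: swap minimum into position 0
Pass 2: swap minimum of remaining into position 1
...
Pass 996: last two elements, one swap
Maximum swaps = 997 - 1 = 996


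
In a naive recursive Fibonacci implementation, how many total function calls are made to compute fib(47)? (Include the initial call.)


Let C(m) = total calls to evaluate fib(m). Then C(0)=C(1)=1, and
C(m) = 1 + C(m-1) + C(m-2) for m >= 2.
Build the table (each entry = 1 + previous two):
  C(0) = 1
  C(1) = 1
  C(2) = 1 + 1 + 1 = 3
  C(3) = 1 + 3 + 1 = 5
  C(4) = 1 + 5 + 3 = 9
  C(5) = 1 + 9 + 5 = 15
  C(6) = 1 + 15 + 9 = 25
  C(7) = 1 + 25 + 15 = 41
  C(8) = 1 + 41 + 25 = 67
  C(9) = 1 + 67 + 41 = 109
  C(10) = 1 + 109 + 67 = 177
  C(11) = 1 + 177 + 109 = 287
  C(12) = 1 + 287 + 177 = 465
  C(13) = 1 + 465 + 287 = 753
  C(14) = 1 + 753 + 465 = 1219
  C(15) = 1 + 1219 + 753 = 1973
  C(16) = 1 + 1973 + 1219 = 3193
  C(17) = 1 + 3193 + 1973 = 5167
  C(18) = 1 + 5167 + 3193 = 8361
  C(19) = 1 + 8361 + 5167 = 13529
  C(20) = 1 + 13529 + 8361 = 21891
  C(21) = 1 + 21891 + 13529 = 35421
  C(22) = 1 + 35421 + 21891 = 57313
  C(23) = 1 + 57313 + 35421 = 92735
  C(24) = 1 + 92735 + 57313 = 150049
  C(25) = 1 + 150049 + 92735 = 242785
  C(26) = 1 + 242785 + 150049 = 392835
  C(27) = 1 + 392835 + 242785 = 635621
  C(28) = 1 + 635621 + 392835 = 1028457
  C(29) = 1 + 1028457 + 635621 = 1664079
  C(30) = 1 + 1664079 + 1028457 = 2692537
  C(31) = 1 + 2692537 + 1664079 = 4356617
  C(32) = 1 + 4356617 + 2692537 = 7049155
  C(33) = 1 + 7049155 + 4356617 = 11405773
  C(34) = 1 + 11405773 + 7049155 = 18454929
  C(35) = 1 + 18454929 + 11405773 = 29860703
  C(36) = 1 + 29860703 + 18454929 = 48315633
  C(37) = 1 + 48315633 + 29860703 = 78176337
  C(38) = 1 + 78176337 + 48315633 = 126491971
  C(39) = 1 + 126491971 + 78176337 = 204668309
  C(40) = 1 + 204668309 + 126491971 = 331160281
  C(41) = 1 + 331160281 + 204668309 = 535828591
  C(42) = 1 + 535828591 + 331160281 = 866988873
  C(43) = 1 + 866988873 + 535828591 = 1402817465
  C(44) = 1 + 1402817465 + 866988873 = 2269806339
  C(45) = 1 + 2269806339 + 1402817465 = 3672623805
  C(46) = 1 + 3672623805 + 2269806339 = 5942430145
  C(47) = 1 + 5942430145 + 3672623805 = 9615053951
Total calls for fib(47) = 9615053951


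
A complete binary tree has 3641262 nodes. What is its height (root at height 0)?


In a complete binary tree, level k holds nodes 2^k .. 2^(k+1)-1 (1-indexed).
Height = floor(log2(n)) = floor(log2(3641262)) = 21
Check: 2^21 = 2097152 <= 3641262 < 4194304 = 2^22


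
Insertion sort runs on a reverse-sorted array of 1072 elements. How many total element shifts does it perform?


Sum of shifts = 1 + 2 + 3 + ... + 1071
= 1072 * 1071 / 2
= 1148112 / 2
= 574056


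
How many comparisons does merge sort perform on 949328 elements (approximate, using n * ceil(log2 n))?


Recursion depth: ceil(log2(949328)) = 20
Each recursion level merges n = 949328 elements
Total = 949328 * 20 = 18986560


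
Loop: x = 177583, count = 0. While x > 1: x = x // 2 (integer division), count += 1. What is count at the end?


The variable x halves each step:
x = 177583 -> 88791 -> 44395 -> 22197 -> 11098 -> 5549 -> 2774 -> 1387 -> 693 -> 346 -> 173 -> 86 -> 43 -> 21 -> 10 -> 5 -> 2 -> 1
Number of halvings = floor(log2(177583)) = 17


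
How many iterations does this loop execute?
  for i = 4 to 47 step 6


The loop variable i takes values starting at 4 and increments by 6 each iteration.
Sequence: i = 4, 10, 16, 22, 28, 34, 40, 46
The upper bound 47 is inclusive, so the count is floor((last - first) / step) + 1:
floor((47 - 4) / 6) + 1 = floor(43/6) + 1 = 7 + 1 = 8


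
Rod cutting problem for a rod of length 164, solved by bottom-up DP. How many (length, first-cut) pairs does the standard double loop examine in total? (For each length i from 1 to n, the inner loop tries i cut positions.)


For each subproblem length i = 1..164, the inner loop considers i possible first cuts.
Total = 1 + 2 + ... + 164
= 164*(164+1)/2
= 164*165/2 = 13530


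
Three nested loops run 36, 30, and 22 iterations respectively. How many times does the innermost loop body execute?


Loop 1 (outermost): 36 iterations
Loop 2 (middle): 30 iterations per outer
Loop 3 (innermost): 22 iterations per middle
Total = 36 * 30 * 22 = 23760


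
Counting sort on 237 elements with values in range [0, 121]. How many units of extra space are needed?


Output array size: 237 (to store sorted result)
Count array size: 122 (one slot per possible value, range 0 to 121)
Total extra space = 237 + 122 = 359


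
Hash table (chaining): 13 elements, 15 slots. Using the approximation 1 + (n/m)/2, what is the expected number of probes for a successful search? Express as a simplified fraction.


Computing expected probes:
alpha = 13/15
= 1 + alpha/2
= 1 + 13/(2*15)
= (2*15 + 13) / (2*15)
= 43/30


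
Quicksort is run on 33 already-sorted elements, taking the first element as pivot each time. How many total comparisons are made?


Sum of comparisons per partition:
32 + 31 + ... + 1 + 0
= 33 * (33 - 1) / 2
= 33 * 32 / 2
= 528


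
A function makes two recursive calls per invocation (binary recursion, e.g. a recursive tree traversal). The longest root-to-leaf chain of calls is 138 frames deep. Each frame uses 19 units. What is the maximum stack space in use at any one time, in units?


Binary recursion: the two calls run one after the other, so only one root-to-leaf chain of frames is on the stack at a time.
Maximum depth (longest chain) = 138 frames
Each frame = 19 units
Max stack space = 138 * 19 = 2622
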